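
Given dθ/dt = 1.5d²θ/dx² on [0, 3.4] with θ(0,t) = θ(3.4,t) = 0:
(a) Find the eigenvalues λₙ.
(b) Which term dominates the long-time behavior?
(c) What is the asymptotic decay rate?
Eigenvalues: λₙ = 1.5n²π²/3.4².
First three modes:
  n=1: λ₁ = 1.5π²/3.4² ≈ 1.281
  n=2: λ₂ = 6π²/3.4² ≈ 5.123 (4× faster decay)
  n=3: λ₃ = 13.5π²/3.4² ≈ 11.526 (9× faster decay)
As t → ∞, higher modes decay exponentially faster. The n=1 mode dominates: θ ~ c₁ sin(πx/3.4) e^{-λ₁t}.
Decay rate: λ₁ = 1.5π²/3.4² ≈ 1.281.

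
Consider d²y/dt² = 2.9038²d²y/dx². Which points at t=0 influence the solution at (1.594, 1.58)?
Domain of dependence: [-2.994004, 6.182004]. Signals travel at speed 2.9038, so data within |x - 1.594| ≤ 2.9038·1.58 = 4.588004 can reach the point.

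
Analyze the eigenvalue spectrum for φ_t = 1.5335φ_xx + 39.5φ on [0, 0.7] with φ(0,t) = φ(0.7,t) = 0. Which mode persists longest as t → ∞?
Eigenvalues: λₙ = 1.5335n²π²/0.7² - 39.5.
First three modes:
  n=1: λ₁ = 1.5335π²/0.7² - 39.5 ≈ -8.612
  n=2: λ₂ = 6.134π²/0.7² - 39.5 ≈ 84.051
  n=3: λ₃ = 13.8015π²/0.7² - 39.5 ≈ 238.491
Since 1.5335π²/0.7² ≈ 30.888 < 39.5, λ₁ < 0.
The n=1 mode grows fastest (−λₙ is largest for n=1) → dominates.
Asymptotic: φ ~ c₁ sin(πx/0.7) e^{8.612t} (exponential growth at rate −λ₁ ≈ 8.612).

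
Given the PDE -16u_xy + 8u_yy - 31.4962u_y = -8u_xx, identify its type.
Rewriting in standard form: 8u_xx - 16u_xy + 8u_yy - 31.4962u_y = 0. The second-order coefficients are A = 8, B = -16, C = 8. Since B² - 4AC = 0 = 0, this is a parabolic PDE.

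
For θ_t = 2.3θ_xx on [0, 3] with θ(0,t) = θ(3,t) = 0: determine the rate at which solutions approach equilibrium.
Eigenvalues: λₙ = 2.3n²π²/3².
First three modes:
  n=1: λ₁ = 2.3π²/3² ≈ 2.522
  n=2: λ₂ = 9.2π²/3² ≈ 10.089 (4× faster decay)
  n=3: λ₃ = 20.7π²/3² ≈ 22.7 (9× faster decay)
As t → ∞, higher modes decay exponentially faster. The n=1 mode dominates: θ ~ c₁ sin(πx/3) e^{-λ₁t}.
Decay rate: λ₁ = 2.3π²/3² ≈ 2.522.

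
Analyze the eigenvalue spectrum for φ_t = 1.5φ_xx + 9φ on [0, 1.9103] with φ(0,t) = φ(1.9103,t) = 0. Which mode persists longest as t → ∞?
Eigenvalues: λₙ = 1.5n²π²/1.9103² - 9.
First three modes:
  n=1: λ₁ = 1.5π²/1.9103² - 9 ≈ -4.943
  n=2: λ₂ = 6π²/1.9103² - 9 ≈ 7.227
  n=3: λ₃ = 13.5π²/1.9103² - 9 ≈ 27.512
Since 1.5π²/1.9103² ≈ 4.057 < 9, λ₁ < 0.
The n=1 mode grows fastest (−λₙ is largest for n=1) → dominates.
Asymptotic: φ ~ c₁ sin(πx/1.9103) e^{4.943t} (exponential growth at rate −λ₁ ≈ 4.943).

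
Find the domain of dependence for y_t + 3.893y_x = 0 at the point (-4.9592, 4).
A single point: x = -20.5312. The characteristic through (-4.9592, 4) is x - 3.893t = const, so x = -4.9592 - 3.893·4 = -20.5312.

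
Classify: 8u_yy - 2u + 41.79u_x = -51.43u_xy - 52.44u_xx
Rewriting in standard form: 52.44u_xx + 51.43u_xy + 8u_yy + 41.79u_x - 2u = 0. Hyperbolic (discriminant = 966.9649).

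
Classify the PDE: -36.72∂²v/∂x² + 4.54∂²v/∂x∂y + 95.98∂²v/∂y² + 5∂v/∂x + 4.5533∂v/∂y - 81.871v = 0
A = -36.72, B = 4.54, C = 95.98. Discriminant B² - 4AC = 14118.154. Since 14118.154 > 0, hyperbolic.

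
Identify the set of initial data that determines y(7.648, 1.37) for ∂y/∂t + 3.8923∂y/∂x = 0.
A single point: x = 2.315549. The characteristic through (7.648, 1.37) is x - 3.8923t = const, so x = 7.648 - 3.8923·1.37 = 2.315549.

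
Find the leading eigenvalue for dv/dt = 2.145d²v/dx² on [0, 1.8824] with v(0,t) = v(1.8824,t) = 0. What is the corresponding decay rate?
Eigenvalues: λₙ = 2.145n²π²/1.8824².
First three modes:
  n=1: λ₁ = 2.145π²/1.8824² ≈ 5.975
  n=2: λ₂ = 8.58π²/1.8824² ≈ 23.898 (4× faster decay)
  n=3: λ₃ = 19.305π²/1.8824² ≈ 53.771 (9× faster decay)
As t → ∞, higher modes decay exponentially faster. The n=1 mode dominates: v ~ c₁ sin(πx/1.8824) e^{-λ₁t}.
Decay rate: λ₁ = 2.145π²/1.8824² ≈ 5.975.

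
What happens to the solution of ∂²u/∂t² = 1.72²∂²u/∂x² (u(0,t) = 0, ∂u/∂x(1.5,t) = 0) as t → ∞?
u oscillates (no decay). Energy is conserved; the solution oscillates indefinitely as standing waves.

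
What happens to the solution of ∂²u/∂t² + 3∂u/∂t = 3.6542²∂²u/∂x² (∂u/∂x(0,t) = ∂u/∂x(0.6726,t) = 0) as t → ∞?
u → constant (steady state). Damping (γ=3) dissipates the nonconstant modes; with Neumann BCs the spatial average obeys M''+γM'=0 and tends to a finite limit.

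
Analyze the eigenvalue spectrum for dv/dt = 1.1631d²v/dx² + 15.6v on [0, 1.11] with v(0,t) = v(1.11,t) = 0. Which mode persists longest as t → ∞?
Eigenvalues: λₙ = 1.1631n²π²/1.11² - 15.6.
First three modes:
  n=1: λ₁ = 1.1631π²/1.11² - 15.6 ≈ -6.283
  n=2: λ₂ = 4.6524π²/1.11² - 15.6 ≈ 21.668
  n=3: λ₃ = 10.4679π²/1.11² - 15.6 ≈ 68.252
Since 1.1631π²/1.11² ≈ 9.317 < 15.6, λ₁ < 0.
The n=1 mode grows fastest (−λₙ is largest for n=1) → dominates.
Asymptotic: v ~ c₁ sin(πx/1.11) e^{6.283t} (exponential growth at rate −λ₁ ≈ 6.283).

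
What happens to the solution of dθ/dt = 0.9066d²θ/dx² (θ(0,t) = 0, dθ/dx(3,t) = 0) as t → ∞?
θ → 0. Heat escapes through the Dirichlet boundary.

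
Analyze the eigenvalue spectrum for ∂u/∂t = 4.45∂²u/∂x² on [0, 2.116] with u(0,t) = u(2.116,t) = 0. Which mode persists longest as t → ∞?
Eigenvalues: λₙ = 4.45n²π²/2.116².
First three modes:
  n=1: λ₁ = 4.45π²/2.116² ≈ 9.809
  n=2: λ₂ = 17.8π²/2.116² ≈ 39.236 (4× faster decay)
  n=3: λ₃ = 40.05π²/2.116² ≈ 88.282 (9× faster decay)
As t → ∞, higher modes decay exponentially faster. The n=1 mode dominates: u ~ c₁ sin(πx/2.116) e^{-λ₁t}.
Decay rate: λ₁ = 4.45π²/2.116² ≈ 9.809.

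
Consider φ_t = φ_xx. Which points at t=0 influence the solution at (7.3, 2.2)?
The entire real line. The heat equation has infinite propagation speed: any initial disturbance instantly affects all points (though exponentially small far away).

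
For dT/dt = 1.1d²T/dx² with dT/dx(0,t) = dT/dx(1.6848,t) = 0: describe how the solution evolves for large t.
T → constant (steady state). Heat is conserved (no flux at boundaries); solution approaches the spatial average.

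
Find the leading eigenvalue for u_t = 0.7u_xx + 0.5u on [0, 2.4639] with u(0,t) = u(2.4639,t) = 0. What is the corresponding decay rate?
Eigenvalues: λₙ = 0.7n²π²/2.4639² - 0.5.
First three modes:
  n=1: λ₁ = 0.7π²/2.4639² - 0.5 ≈ 0.638
  n=2: λ₂ = 2.8π²/2.4639² - 0.5 ≈ 4.052
  n=3: λ₃ = 6.3π²/2.4639² - 0.5 ≈ 9.742
Since 0.7π²/2.4639² ≈ 1.138 > 0.5, all λₙ > 0.
The n=1 mode decays slowest → dominates as t → ∞.
Asymptotic: u ~ c₁ sin(πx/2.4639) e^{-λ₁t} with decay rate λ₁ ≈ 0.638.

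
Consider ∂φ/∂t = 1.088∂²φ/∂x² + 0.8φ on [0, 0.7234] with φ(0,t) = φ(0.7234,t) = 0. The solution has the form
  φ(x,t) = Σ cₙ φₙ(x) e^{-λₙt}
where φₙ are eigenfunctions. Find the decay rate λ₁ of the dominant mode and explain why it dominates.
Eigenvalues: λₙ = 1.088n²π²/0.7234² - 0.8.
First three modes:
  n=1: λ₁ = 1.088π²/0.7234² - 0.8 ≈ 19.72
  n=2: λ₂ = 4.352π²/0.7234² - 0.8 ≈ 81.279
  n=3: λ₃ = 9.792π²/0.7234² - 0.8 ≈ 183.878
Since 1.088π²/0.7234² ≈ 20.52 > 0.8, all λₙ > 0.
The n=1 mode decays slowest → dominates as t → ∞.
Asymptotic: φ ~ c₁ sin(πx/0.7234) e^{-λ₁t} with decay rate λ₁ ≈ 19.72.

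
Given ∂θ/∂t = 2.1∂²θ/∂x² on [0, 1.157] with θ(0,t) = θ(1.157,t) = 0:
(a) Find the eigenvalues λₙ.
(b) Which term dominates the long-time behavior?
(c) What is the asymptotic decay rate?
Eigenvalues: λₙ = 2.1n²π²/1.157².
First three modes:
  n=1: λ₁ = 2.1π²/1.157² ≈ 15.483
  n=2: λ₂ = 8.4π²/1.157² ≈ 61.932 (4× faster decay)
  n=3: λ₃ = 18.9π²/1.157² ≈ 139.346 (9× faster decay)
As t → ∞, higher modes decay exponentially faster. The n=1 mode dominates: θ ~ c₁ sin(πx/1.157) e^{-λ₁t}.
Decay rate: λ₁ = 2.1π²/1.157² ≈ 15.483.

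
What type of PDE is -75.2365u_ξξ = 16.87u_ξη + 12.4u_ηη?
Rewriting in standard form: -75.2365u_ξξ - 16.87u_ξη - 12.4u_ηη = 0. With A = -75.2365, B = -16.87, C = -12.4, the discriminant is -3447.1335. This is an elliptic PDE.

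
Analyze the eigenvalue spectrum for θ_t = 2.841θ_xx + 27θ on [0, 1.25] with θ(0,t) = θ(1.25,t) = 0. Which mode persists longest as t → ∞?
Eigenvalues: λₙ = 2.841n²π²/1.25² - 27.
First three modes:
  n=1: λ₁ = 2.841π²/1.25² - 27 ≈ -9.055
  n=2: λ₂ = 11.364π²/1.25² - 27 ≈ 44.781
  n=3: λ₃ = 25.569π²/1.25² - 27 ≈ 134.508
Since 2.841π²/1.25² ≈ 17.945 < 27, λ₁ < 0.
The n=1 mode grows fastest (−λₙ is largest for n=1) → dominates.
Asymptotic: θ ~ c₁ sin(πx/1.25) e^{9.055t} (exponential growth at rate −λ₁ ≈ 9.055).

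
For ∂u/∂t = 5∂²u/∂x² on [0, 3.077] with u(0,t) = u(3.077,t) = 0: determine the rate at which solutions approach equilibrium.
Eigenvalues: λₙ = 5n²π²/3.077².
First three modes:
  n=1: λ₁ = 5π²/3.077² ≈ 5.212
  n=2: λ₂ = 20π²/3.077² ≈ 20.848 (4× faster decay)
  n=3: λ₃ = 45π²/3.077² ≈ 46.909 (9× faster decay)
As t → ∞, higher modes decay exponentially faster. The n=1 mode dominates: u ~ c₁ sin(πx/3.077) e^{-λ₁t}.
Decay rate: λ₁ = 5π²/3.077² ≈ 5.212.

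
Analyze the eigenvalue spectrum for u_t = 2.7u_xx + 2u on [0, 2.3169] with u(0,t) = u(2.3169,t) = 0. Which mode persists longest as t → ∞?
Eigenvalues: λₙ = 2.7n²π²/2.3169² - 2.
First three modes:
  n=1: λ₁ = 2.7π²/2.3169² - 2 ≈ 2.964
  n=2: λ₂ = 10.8π²/2.3169² - 2 ≈ 17.857
  n=3: λ₃ = 24.3π²/2.3169² - 2 ≈ 42.678
Since 2.7π²/2.3169² ≈ 4.964 > 2, all λₙ > 0.
The n=1 mode decays slowest → dominates as t → ∞.
Asymptotic: u ~ c₁ sin(πx/2.3169) e^{-λ₁t} with decay rate λ₁ ≈ 2.964.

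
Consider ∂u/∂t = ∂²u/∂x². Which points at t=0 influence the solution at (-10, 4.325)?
The entire real line. The heat equation has infinite propagation speed: any initial disturbance instantly affects all points (though exponentially small far away).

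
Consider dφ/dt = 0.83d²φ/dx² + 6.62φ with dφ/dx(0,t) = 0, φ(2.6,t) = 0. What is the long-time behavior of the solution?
As t → ∞, φ grows unboundedly. Reaction dominates diffusion (r=6.62 > κπ²/(4L²)≈0.3); solution grows exponentially.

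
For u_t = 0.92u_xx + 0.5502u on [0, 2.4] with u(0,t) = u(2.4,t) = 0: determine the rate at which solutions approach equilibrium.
Eigenvalues: λₙ = 0.92n²π²/2.4² - 0.5502.
First three modes:
  n=1: λ₁ = 0.92π²/2.4² - 0.5502 ≈ 1.026
  n=2: λ₂ = 3.68π²/2.4² - 0.5502 ≈ 5.755
  n=3: λ₃ = 8.28π²/2.4² - 0.5502 ≈ 13.637
Since 0.92π²/2.4² ≈ 1.576 > 0.5502, all λₙ > 0.
The n=1 mode decays slowest → dominates as t → ∞.
Asymptotic: u ~ c₁ sin(πx/2.4) e^{-λ₁t} with decay rate λ₁ ≈ 1.026.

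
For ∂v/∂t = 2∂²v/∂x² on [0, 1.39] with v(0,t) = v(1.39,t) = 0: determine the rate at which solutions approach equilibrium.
Eigenvalues: λₙ = 2n²π²/1.39².
First three modes:
  n=1: λ₁ = 2π²/1.39² ≈ 10.216
  n=2: λ₂ = 8π²/1.39² ≈ 40.866 (4× faster decay)
  n=3: λ₃ = 18π²/1.39² ≈ 91.948 (9× faster decay)
As t → ∞, higher modes decay exponentially faster. The n=1 mode dominates: v ~ c₁ sin(πx/1.39) e^{-λ₁t}.
Decay rate: λ₁ = 2π²/1.39² ≈ 10.216.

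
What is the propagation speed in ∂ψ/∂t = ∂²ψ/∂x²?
Infinite. The heat equation is parabolic, not hyperbolic, so disturbances propagate instantly.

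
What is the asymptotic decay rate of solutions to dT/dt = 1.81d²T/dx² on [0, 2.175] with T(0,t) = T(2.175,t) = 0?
Eigenvalues: λₙ = 1.81n²π²/2.175².
First three modes:
  n=1: λ₁ = 1.81π²/2.175² ≈ 3.776
  n=2: λ₂ = 7.24π²/2.175² ≈ 15.105 (4× faster decay)
  n=3: λ₃ = 16.29π²/2.175² ≈ 33.986 (9× faster decay)
As t → ∞, higher modes decay exponentially faster. The n=1 mode dominates: T ~ c₁ sin(πx/2.175) e^{-λ₁t}.
Decay rate: λ₁ = 1.81π²/2.175² ≈ 3.776.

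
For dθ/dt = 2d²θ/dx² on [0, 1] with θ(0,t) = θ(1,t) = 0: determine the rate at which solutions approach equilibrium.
Eigenvalues: λₙ = 2n²π².
First three modes:
  n=1: λ₁ = 2π² ≈ 19.739
  n=2: λ₂ = 8π² ≈ 78.957 (4× faster decay)
  n=3: λ₃ = 18π² ≈ 177.653 (9× faster decay)
As t → ∞, higher modes decay exponentially faster. The n=1 mode dominates: θ ~ c₁ sin(πx) e^{-λ₁t}.
Decay rate: λ₁ = 2π² ≈ 19.739.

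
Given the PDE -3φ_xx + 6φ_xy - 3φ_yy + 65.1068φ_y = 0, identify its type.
The second-order coefficients are A = -3, B = 6, C = -3. Since B² - 4AC = 0 = 0, this is a parabolic PDE.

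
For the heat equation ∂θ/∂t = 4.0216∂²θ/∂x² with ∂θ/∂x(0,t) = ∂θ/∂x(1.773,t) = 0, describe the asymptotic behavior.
θ → constant (steady state). Heat is conserved (no flux at boundaries); solution approaches the spatial average.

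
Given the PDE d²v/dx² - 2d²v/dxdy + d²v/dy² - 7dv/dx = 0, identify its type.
The second-order coefficients are A = 1, B = -2, C = 1. Since B² - 4AC = 0 = 0, this is a parabolic PDE.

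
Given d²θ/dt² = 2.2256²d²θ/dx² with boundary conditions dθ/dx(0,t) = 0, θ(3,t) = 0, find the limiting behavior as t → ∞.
θ oscillates (no decay). Energy is conserved; the solution oscillates indefinitely as standing waves.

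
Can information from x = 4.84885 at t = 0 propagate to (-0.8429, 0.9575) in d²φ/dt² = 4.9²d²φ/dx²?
No. The domain of dependence is [-5.53465, 3.84885], and 4.84885 is outside this interval.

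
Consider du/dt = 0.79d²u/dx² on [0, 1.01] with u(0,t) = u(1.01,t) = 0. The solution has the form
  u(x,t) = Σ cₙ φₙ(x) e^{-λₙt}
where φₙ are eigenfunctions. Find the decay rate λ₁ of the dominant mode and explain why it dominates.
Eigenvalues: λₙ = 0.79n²π²/1.01².
First three modes:
  n=1: λ₁ = 0.79π²/1.01² ≈ 7.643
  n=2: λ₂ = 3.16π²/1.01² ≈ 30.573 (4× faster decay)
  n=3: λ₃ = 7.11π²/1.01² ≈ 68.79 (9× faster decay)
As t → ∞, higher modes decay exponentially faster. The n=1 mode dominates: u ~ c₁ sin(πx/1.01) e^{-λ₁t}.
Decay rate: λ₁ = 0.79π²/1.01² ≈ 7.643.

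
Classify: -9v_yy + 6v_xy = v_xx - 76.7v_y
Rewriting in standard form: -v_xx + 6v_xy - 9v_yy + 76.7v_y = 0. Parabolic (discriminant = 0).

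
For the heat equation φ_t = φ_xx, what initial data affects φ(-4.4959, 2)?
The entire real line. The heat equation has infinite propagation speed: any initial disturbance instantly affects all points (though exponentially small far away).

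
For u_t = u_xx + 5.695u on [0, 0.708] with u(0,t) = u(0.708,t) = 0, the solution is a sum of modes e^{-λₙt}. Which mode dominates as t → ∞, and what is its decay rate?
Eigenvalues: λₙ = n²π²/0.708² - 5.695.
First three modes:
  n=1: λ₁ = π²/0.708² - 5.695 ≈ 13.994
  n=2: λ₂ = 4π²/0.708² - 5.695 ≈ 73.063
  n=3: λ₃ = 9π²/0.708² - 5.695 ≈ 171.51
Since π²/0.708² ≈ 19.689 > 5.695, all λₙ > 0.
The n=1 mode decays slowest → dominates as t → ∞.
Asymptotic: u ~ c₁ sin(πx/0.708) e^{-λ₁t} with decay rate λ₁ ≈ 13.994.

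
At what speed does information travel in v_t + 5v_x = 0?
Speed = 5. Information travels along x - 5t = const (rightward).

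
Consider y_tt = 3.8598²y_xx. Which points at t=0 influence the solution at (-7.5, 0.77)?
Domain of dependence: [-10.472046, -4.527954]. Signals travel at speed 3.8598, so data within |x - -7.5| ≤ 3.8598·0.77 = 2.972046 can reach the point.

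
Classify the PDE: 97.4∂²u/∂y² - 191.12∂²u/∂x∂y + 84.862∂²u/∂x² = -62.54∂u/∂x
Rewriting in standard form: 84.862∂²u/∂x² - 191.12∂²u/∂x∂y + 97.4∂²u/∂y² + 62.54∂u/∂x = 0. A = 84.862, B = -191.12, C = 97.4. Discriminant B² - 4AC = 3464.6192. Since 3464.6192 > 0, hyperbolic.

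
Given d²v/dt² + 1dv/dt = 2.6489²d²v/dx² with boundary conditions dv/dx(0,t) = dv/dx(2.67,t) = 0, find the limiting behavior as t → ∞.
v → constant (steady state). Damping (γ=1) dissipates the nonconstant modes; with Neumann BCs the spatial average obeys M''+γM'=0 and tends to a finite limit.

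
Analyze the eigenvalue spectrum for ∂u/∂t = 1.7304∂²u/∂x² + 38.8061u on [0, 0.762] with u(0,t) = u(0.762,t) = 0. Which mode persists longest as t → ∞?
Eigenvalues: λₙ = 1.7304n²π²/0.762² - 38.8061.
First three modes:
  n=1: λ₁ = 1.7304π²/0.762² - 38.8061 ≈ -9.393
  n=2: λ₂ = 6.9216π²/0.762² - 38.8061 ≈ 78.845
  n=3: λ₃ = 15.5736π²/0.762² - 38.8061 ≈ 225.909
Since 1.7304π²/0.762² ≈ 29.413 < 38.8061, λ₁ < 0.
The n=1 mode grows fastest (−λₙ is largest for n=1) → dominates.
Asymptotic: u ~ c₁ sin(πx/0.762) e^{9.393t} (exponential growth at rate −λ₁ ≈ 9.393).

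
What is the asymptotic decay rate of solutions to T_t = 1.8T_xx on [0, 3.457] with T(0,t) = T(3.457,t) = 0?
Eigenvalues: λₙ = 1.8n²π²/3.457².
First three modes:
  n=1: λ₁ = 1.8π²/3.457² ≈ 1.487
  n=2: λ₂ = 7.2π²/3.457² ≈ 5.946 (4× faster decay)
  n=3: λ₃ = 16.2π²/3.457² ≈ 13.379 (9× faster decay)
As t → ∞, higher modes decay exponentially faster. The n=1 mode dominates: T ~ c₁ sin(πx/3.457) e^{-λ₁t}.
Decay rate: λ₁ = 1.8π²/3.457² ≈ 1.487.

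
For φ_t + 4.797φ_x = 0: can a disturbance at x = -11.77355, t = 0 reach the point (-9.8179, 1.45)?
No. Only data at x = -16.77355 affects (-9.8179, 1.45). Advection has one-way propagation along characteristics.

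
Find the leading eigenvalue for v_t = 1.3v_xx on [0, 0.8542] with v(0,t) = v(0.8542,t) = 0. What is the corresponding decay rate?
Eigenvalues: λₙ = 1.3n²π²/0.8542².
First three modes:
  n=1: λ₁ = 1.3π²/0.8542² ≈ 17.584
  n=2: λ₂ = 5.2π²/0.8542² ≈ 70.337 (4× faster decay)
  n=3: λ₃ = 11.7π²/0.8542² ≈ 158.258 (9× faster decay)
As t → ∞, higher modes decay exponentially faster. The n=1 mode dominates: v ~ c₁ sin(πx/0.8542) e^{-λ₁t}.
Decay rate: λ₁ = 1.3π²/0.8542² ≈ 17.584.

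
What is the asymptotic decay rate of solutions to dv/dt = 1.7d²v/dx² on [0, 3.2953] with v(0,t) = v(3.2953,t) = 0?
Eigenvalues: λₙ = 1.7n²π²/3.2953².
First three modes:
  n=1: λ₁ = 1.7π²/3.2953² ≈ 1.545
  n=2: λ₂ = 6.8π²/3.2953² ≈ 6.18 (4× faster decay)
  n=3: λ₃ = 15.3π²/3.2953² ≈ 13.906 (9× faster decay)
As t → ∞, higher modes decay exponentially faster. The n=1 mode dominates: v ~ c₁ sin(πx/3.2953) e^{-λ₁t}.
Decay rate: λ₁ = 1.7π²/3.2953² ≈ 1.545.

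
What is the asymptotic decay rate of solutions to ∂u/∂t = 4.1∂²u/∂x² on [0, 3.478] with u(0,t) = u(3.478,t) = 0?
Eigenvalues: λₙ = 4.1n²π²/3.478².
First three modes:
  n=1: λ₁ = 4.1π²/3.478² ≈ 3.345
  n=2: λ₂ = 16.4π²/3.478² ≈ 13.381 (4× faster decay)
  n=3: λ₃ = 36.9π²/3.478² ≈ 30.107 (9× faster decay)
As t → ∞, higher modes decay exponentially faster. The n=1 mode dominates: u ~ c₁ sin(πx/3.478) e^{-λ₁t}.
Decay rate: λ₁ = 4.1π²/3.478² ≈ 3.345.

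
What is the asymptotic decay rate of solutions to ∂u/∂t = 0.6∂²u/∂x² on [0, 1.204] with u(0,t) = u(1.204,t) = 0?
Eigenvalues: λₙ = 0.6n²π²/1.204².
First three modes:
  n=1: λ₁ = 0.6π²/1.204² ≈ 4.085
  n=2: λ₂ = 2.4π²/1.204² ≈ 16.34 (4× faster decay)
  n=3: λ₃ = 5.4π²/1.204² ≈ 36.766 (9× faster decay)
As t → ∞, higher modes decay exponentially faster. The n=1 mode dominates: u ~ c₁ sin(πx/1.204) e^{-λ₁t}.
Decay rate: λ₁ = 0.6π²/1.204² ≈ 4.085.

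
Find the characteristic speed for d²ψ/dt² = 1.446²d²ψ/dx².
Speed = 1.446. Information travels along characteristics x = x₀ ± 1.446t.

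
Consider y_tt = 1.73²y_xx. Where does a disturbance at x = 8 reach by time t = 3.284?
Domain of influence: [2.31868, 13.68132]. Data at x = 8 spreads outward at speed 1.73.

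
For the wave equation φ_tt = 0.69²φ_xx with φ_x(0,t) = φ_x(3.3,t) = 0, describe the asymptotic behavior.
φ oscillates about a mean that drifts linearly in t (generically unbounded; no decay). There is no damping, so the nonconstant modes persist as standing waves (energy conserved, no decay). But with Neumann conditions at both ends the constant mode has eigenvalue 0: the spatial mean M(t) of φ satisfies M'' = 0, so M(t) = M(0) + M'(0)·t. Unless the initial velocity has zero mean (∫φ_t(x,0)dx = 0), the solution grows linearly in t (unbounded, though not exponentially); if it does have zero mean, the solution stays bounded and simply oscillates.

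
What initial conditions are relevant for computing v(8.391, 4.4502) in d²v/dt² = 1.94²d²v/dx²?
Domain of dependence: [-0.242388, 17.024388]. Signals travel at speed 1.94, so data within |x - 8.391| ≤ 1.94·4.4502 = 8.633388 can reach the point.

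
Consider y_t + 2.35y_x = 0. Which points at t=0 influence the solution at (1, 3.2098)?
A single point: x = -6.54303. The characteristic through (1, 3.2098) is x - 2.35t = const, so x = 1 - 2.35·3.2098 = -6.54303.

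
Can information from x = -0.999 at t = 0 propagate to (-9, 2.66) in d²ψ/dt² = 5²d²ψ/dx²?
Yes. The domain of dependence is [-22.3, 4.3], and -0.999 ∈ [-22.3, 4.3].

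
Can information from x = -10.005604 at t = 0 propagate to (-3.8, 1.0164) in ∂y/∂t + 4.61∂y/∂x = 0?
No. Only data at x = -8.485604 affects (-3.8, 1.0164). Advection has one-way propagation along characteristics.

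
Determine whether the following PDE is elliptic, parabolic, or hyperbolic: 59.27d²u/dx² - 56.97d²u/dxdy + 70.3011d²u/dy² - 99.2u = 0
Coefficients: A = 59.27, B = -56.97, C = 70.3011. B² - 4AC = -13421.403888, which is negative, so the equation is elliptic.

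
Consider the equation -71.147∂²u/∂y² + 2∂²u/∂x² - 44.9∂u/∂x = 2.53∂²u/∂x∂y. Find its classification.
Rewriting in standard form: 2∂²u/∂x² - 2.53∂²u/∂x∂y - 71.147∂²u/∂y² - 44.9∂u/∂x = 0. Hyperbolic. (A = 2, B = -2.53, C = -71.147 gives B² - 4AC = 575.5769.)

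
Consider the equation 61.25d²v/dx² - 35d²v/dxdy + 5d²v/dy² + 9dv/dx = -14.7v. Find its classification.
Rewriting in standard form: 61.25d²v/dx² - 35d²v/dxdy + 5d²v/dy² + 9dv/dx + 14.7v = 0. Parabolic. (A = 61.25, B = -35, C = 5 gives B² - 4AC = 0.)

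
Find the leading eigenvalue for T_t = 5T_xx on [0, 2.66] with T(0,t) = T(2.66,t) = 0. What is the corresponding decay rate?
Eigenvalues: λₙ = 5n²π²/2.66².
First three modes:
  n=1: λ₁ = 5π²/2.66² ≈ 6.974
  n=2: λ₂ = 20π²/2.66² ≈ 27.898 (4× faster decay)
  n=3: λ₃ = 45π²/2.66² ≈ 62.77 (9× faster decay)
As t → ∞, higher modes decay exponentially faster. The n=1 mode dominates: T ~ c₁ sin(πx/2.66) e^{-λ₁t}.
Decay rate: λ₁ = 5π²/2.66² ≈ 6.974.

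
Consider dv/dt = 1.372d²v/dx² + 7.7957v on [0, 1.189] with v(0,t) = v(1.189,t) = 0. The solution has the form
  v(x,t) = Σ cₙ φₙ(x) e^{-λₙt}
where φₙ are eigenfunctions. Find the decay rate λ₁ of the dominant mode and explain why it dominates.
Eigenvalues: λₙ = 1.372n²π²/1.189² - 7.7957.
First three modes:
  n=1: λ₁ = 1.372π²/1.189² - 7.7957 ≈ 1.783
  n=2: λ₂ = 5.488π²/1.189² - 7.7957 ≈ 30.518
  n=3: λ₃ = 12.348π²/1.189² - 7.7957 ≈ 78.409
Since 1.372π²/1.189² ≈ 9.578 > 7.7957, all λₙ > 0.
The n=1 mode decays slowest → dominates as t → ∞.
Asymptotic: v ~ c₁ sin(πx/1.189) e^{-λ₁t} with decay rate λ₁ ≈ 1.783.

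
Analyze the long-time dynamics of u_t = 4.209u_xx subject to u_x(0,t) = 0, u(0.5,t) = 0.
Long-time behavior: u → 0. Heat escapes through the Dirichlet boundary.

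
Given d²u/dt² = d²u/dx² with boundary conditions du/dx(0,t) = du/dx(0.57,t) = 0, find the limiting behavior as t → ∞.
u oscillates about a mean that drifts linearly in t (generically unbounded; no decay). There is no damping, so the nonconstant modes persist as standing waves (energy conserved, no decay). But with Neumann conditions at both ends the constant mode has eigenvalue 0: the spatial mean M(t) of u satisfies M'' = 0, so M(t) = M(0) + M'(0)·t. Unless the initial velocity has zero mean (∫u_t(x,0)dx = 0), the solution grows linearly in t (unbounded, though not exponentially); if it does have zero mean, the solution stays bounded and simply oscillates.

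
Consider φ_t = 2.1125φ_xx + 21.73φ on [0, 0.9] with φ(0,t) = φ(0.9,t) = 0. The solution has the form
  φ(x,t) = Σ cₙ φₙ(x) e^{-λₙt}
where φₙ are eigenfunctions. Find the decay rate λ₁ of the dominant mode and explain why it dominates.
Eigenvalues: λₙ = 2.1125n²π²/0.9² - 21.73.
First three modes:
  n=1: λ₁ = 2.1125π²/0.9² - 21.73 ≈ 4.01
  n=2: λ₂ = 8.45π²/0.9² - 21.73 ≈ 81.231
  n=3: λ₃ = 19.0125π²/0.9² - 21.73 ≈ 209.932
Since 2.1125π²/0.9² ≈ 25.74 > 21.73, all λₙ > 0.
The n=1 mode decays slowest → dominates as t → ∞.
Asymptotic: φ ~ c₁ sin(πx/0.9) e^{-λ₁t} with decay rate λ₁ ≈ 4.01.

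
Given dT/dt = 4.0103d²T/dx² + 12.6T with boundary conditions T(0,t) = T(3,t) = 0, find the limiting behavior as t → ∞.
T grows unboundedly. Reaction dominates diffusion (r=12.6 > κπ²/L²≈4.4); solution grows exponentially.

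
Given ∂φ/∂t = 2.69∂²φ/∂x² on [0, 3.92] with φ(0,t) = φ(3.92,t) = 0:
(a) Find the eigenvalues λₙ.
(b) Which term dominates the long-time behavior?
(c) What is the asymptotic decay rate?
Eigenvalues: λₙ = 2.69n²π²/3.92².
First three modes:
  n=1: λ₁ = 2.69π²/3.92² ≈ 1.728
  n=2: λ₂ = 10.76π²/3.92² ≈ 6.911 (4× faster decay)
  n=3: λ₃ = 24.21π²/3.92² ≈ 15.55 (9× faster decay)
As t → ∞, higher modes decay exponentially faster. The n=1 mode dominates: φ ~ c₁ sin(πx/3.92) e^{-λ₁t}.
Decay rate: λ₁ = 2.69π²/3.92² ≈ 1.728.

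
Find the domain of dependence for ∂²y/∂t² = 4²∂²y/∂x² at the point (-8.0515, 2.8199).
Domain of dependence: [-19.3311, 3.2281]. Signals travel at speed 4, so data within |x - -8.0515| ≤ 4·2.8199 = 11.2796 can reach the point.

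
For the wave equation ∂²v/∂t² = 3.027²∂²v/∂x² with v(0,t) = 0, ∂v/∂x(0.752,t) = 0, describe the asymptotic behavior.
v oscillates (no decay). Energy is conserved; the solution oscillates indefinitely as standing waves.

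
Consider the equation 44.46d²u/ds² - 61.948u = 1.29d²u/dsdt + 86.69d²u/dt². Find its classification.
Rewriting in standard form: 44.46d²u/ds² - 1.29d²u/dsdt - 86.69d²u/dt² - 61.948u = 0. Hyperbolic. (A = 44.46, B = -1.29, C = -86.69 gives B² - 4AC = 15418.6137.)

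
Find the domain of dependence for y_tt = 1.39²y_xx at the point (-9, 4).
Domain of dependence: [-14.56, -3.44]. Signals travel at speed 1.39, so data within |x - -9| ≤ 1.39·4 = 5.56 can reach the point.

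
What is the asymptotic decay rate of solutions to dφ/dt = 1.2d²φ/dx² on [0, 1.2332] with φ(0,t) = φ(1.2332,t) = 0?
Eigenvalues: λₙ = 1.2n²π²/1.2332².
First three modes:
  n=1: λ₁ = 1.2π²/1.2332² ≈ 7.788
  n=2: λ₂ = 4.8π²/1.2332² ≈ 31.151 (4× faster decay)
  n=3: λ₃ = 10.8π²/1.2332² ≈ 70.09 (9× faster decay)
As t → ∞, higher modes decay exponentially faster. The n=1 mode dominates: φ ~ c₁ sin(πx/1.2332) e^{-λ₁t}.
Decay rate: λ₁ = 1.2π²/1.2332² ≈ 7.788.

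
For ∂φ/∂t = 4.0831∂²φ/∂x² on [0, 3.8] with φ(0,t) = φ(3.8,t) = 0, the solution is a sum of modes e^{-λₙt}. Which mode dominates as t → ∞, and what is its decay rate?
Eigenvalues: λₙ = 4.0831n²π²/3.8².
First three modes:
  n=1: λ₁ = 4.0831π²/3.8² ≈ 2.791
  n=2: λ₂ = 16.3324π²/3.8² ≈ 11.163 (4× faster decay)
  n=3: λ₃ = 36.7479π²/3.8² ≈ 25.117 (9× faster decay)
As t → ∞, higher modes decay exponentially faster. The n=1 mode dominates: φ ~ c₁ sin(πx/3.8) e^{-λ₁t}.
Decay rate: λ₁ = 4.0831π²/3.8² ≈ 2.791.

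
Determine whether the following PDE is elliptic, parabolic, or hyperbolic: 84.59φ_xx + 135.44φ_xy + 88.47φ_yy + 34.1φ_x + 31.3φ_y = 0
Coefficients: A = 84.59, B = 135.44, C = 88.47. B² - 4AC = -11590.7156, which is negative, so the equation is elliptic.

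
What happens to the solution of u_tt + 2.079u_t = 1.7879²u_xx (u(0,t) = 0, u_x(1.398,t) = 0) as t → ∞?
u → 0. Damping (γ=2.079) dissipates energy; oscillations decay exponentially.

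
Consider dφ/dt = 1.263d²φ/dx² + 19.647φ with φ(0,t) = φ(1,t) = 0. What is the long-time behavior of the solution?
As t → ∞, φ grows unboundedly. Reaction dominates diffusion (r=19.647 > κπ²/L²≈12.47); solution grows exponentially.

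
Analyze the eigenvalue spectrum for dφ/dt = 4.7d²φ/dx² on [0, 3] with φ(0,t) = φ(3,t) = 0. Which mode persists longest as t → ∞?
Eigenvalues: λₙ = 4.7n²π²/3².
First three modes:
  n=1: λ₁ = 4.7π²/3² ≈ 5.154
  n=2: λ₂ = 18.8π²/3² ≈ 20.617 (4× faster decay)
  n=3: λ₃ = 42.3π²/3² ≈ 46.387 (9× faster decay)
As t → ∞, higher modes decay exponentially faster. The n=1 mode dominates: φ ~ c₁ sin(πx/3) e^{-λ₁t}.
Decay rate: λ₁ = 4.7π²/3² ≈ 5.154.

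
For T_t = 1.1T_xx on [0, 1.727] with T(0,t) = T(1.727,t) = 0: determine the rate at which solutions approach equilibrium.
Eigenvalues: λₙ = 1.1n²π²/1.727².
First three modes:
  n=1: λ₁ = 1.1π²/1.727² ≈ 3.64
  n=2: λ₂ = 4.4π²/1.727² ≈ 14.56 (4× faster decay)
  n=3: λ₃ = 9.9π²/1.727² ≈ 32.76 (9× faster decay)
As t → ∞, higher modes decay exponentially faster. The n=1 mode dominates: T ~ c₁ sin(πx/1.727) e^{-λ₁t}.
Decay rate: λ₁ = 1.1π²/1.727² ≈ 3.64.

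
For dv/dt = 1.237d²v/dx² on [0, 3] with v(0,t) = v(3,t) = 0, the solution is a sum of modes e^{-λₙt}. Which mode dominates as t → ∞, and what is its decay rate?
Eigenvalues: λₙ = 1.237n²π²/3².
First three modes:
  n=1: λ₁ = 1.237π²/3² ≈ 1.357
  n=2: λ₂ = 4.948π²/3² ≈ 5.426 (4× faster decay)
  n=3: λ₃ = 11.133π²/3² ≈ 12.209 (9× faster decay)
As t → ∞, higher modes decay exponentially faster. The n=1 mode dominates: v ~ c₁ sin(πx/3) e^{-λ₁t}.
Decay rate: λ₁ = 1.237π²/3² ≈ 1.357.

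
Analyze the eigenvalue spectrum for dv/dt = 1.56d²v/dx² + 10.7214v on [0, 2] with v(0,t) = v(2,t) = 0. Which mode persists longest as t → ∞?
Eigenvalues: λₙ = 1.56n²π²/2² - 10.7214.
First three modes:
  n=1: λ₁ = 1.56π²/2² - 10.7214 ≈ -6.872
  n=2: λ₂ = 6.24π²/2² - 10.7214 ≈ 4.675
  n=3: λ₃ = 14.04π²/2² - 10.7214 ≈ 23.921
Since 1.56π²/2² ≈ 3.849 < 10.7214, λ₁ < 0.
The n=1 mode grows fastest (−λₙ is largest for n=1) → dominates.
Asymptotic: v ~ c₁ sin(πx/2) e^{6.872t} (exponential growth at rate −λ₁ ≈ 6.872).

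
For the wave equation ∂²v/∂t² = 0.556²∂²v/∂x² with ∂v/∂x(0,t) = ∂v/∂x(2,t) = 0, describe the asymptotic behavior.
v oscillates about a mean that drifts linearly in t (generically unbounded; no decay). There is no damping, so the nonconstant modes persist as standing waves (energy conserved, no decay). But with Neumann conditions at both ends the constant mode has eigenvalue 0: the spatial mean M(t) of v satisfies M'' = 0, so M(t) = M(0) + M'(0)·t. Unless the initial velocity has zero mean (∫v_t(x,0)dx = 0), the solution grows linearly in t (unbounded, though not exponentially); if it does have zero mean, the solution stays bounded and simply oscillates.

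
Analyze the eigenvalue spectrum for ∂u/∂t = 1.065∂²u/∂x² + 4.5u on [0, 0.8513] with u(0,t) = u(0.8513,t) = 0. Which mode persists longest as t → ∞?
Eigenvalues: λₙ = 1.065n²π²/0.8513² - 4.5.
First three modes:
  n=1: λ₁ = 1.065π²/0.8513² - 4.5 ≈ 10.004
  n=2: λ₂ = 4.26π²/0.8513² - 4.5 ≈ 53.516
  n=3: λ₃ = 9.585π²/0.8513² - 4.5 ≈ 126.035
Since 1.065π²/0.8513² ≈ 14.504 > 4.5, all λₙ > 0.
The n=1 mode decays slowest → dominates as t → ∞.
Asymptotic: u ~ c₁ sin(πx/0.8513) e^{-λ₁t} with decay rate λ₁ ≈ 10.004.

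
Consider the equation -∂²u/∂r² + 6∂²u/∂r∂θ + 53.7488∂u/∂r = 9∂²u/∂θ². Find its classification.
Rewriting in standard form: -∂²u/∂r² + 6∂²u/∂r∂θ - 9∂²u/∂θ² + 53.7488∂u/∂r = 0. Parabolic. (A = -1, B = 6, C = -9 gives B² - 4AC = 0.)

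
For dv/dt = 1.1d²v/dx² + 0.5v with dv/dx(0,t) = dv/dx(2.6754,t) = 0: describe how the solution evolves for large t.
v grows unboundedly. With Neumann BCs the constant mode has diffusion eigenvalue 0, so any r > 0 makes it grow like e^(0.5t); solution grows exponentially.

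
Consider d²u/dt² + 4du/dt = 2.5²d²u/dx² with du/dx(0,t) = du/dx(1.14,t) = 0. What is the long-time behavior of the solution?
As t → ∞, u → constant (steady state). Damping (γ=4) dissipates the nonconstant modes; with Neumann BCs the spatial average obeys M''+γM'=0 and tends to a finite limit.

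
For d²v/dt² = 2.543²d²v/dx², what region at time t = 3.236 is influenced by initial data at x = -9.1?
Domain of influence: [-17.329148, -0.870852]. Data at x = -9.1 spreads outward at speed 2.543.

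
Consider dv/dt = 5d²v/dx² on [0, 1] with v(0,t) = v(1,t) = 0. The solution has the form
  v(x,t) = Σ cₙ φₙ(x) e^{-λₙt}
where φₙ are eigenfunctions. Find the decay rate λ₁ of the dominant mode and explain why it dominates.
Eigenvalues: λₙ = 5n²π².
First three modes:
  n=1: λ₁ = 5π² ≈ 49.348
  n=2: λ₂ = 20π² ≈ 197.392 (4× faster decay)
  n=3: λ₃ = 45π² ≈ 444.132 (9× faster decay)
As t → ∞, higher modes decay exponentially faster. The n=1 mode dominates: v ~ c₁ sin(πx) e^{-λ₁t}.
Decay rate: λ₁ = 5π² ≈ 49.348.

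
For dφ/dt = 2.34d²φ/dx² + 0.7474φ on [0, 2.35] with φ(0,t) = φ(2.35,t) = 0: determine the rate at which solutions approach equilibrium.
Eigenvalues: λₙ = 2.34n²π²/2.35² - 0.7474.
First three modes:
  n=1: λ₁ = 2.34π²/2.35² - 0.7474 ≈ 3.435
  n=2: λ₂ = 9.36π²/2.35² - 0.7474 ≈ 15.98
  n=3: λ₃ = 21.06π²/2.35² - 0.7474 ≈ 36.89
Since 2.34π²/2.35² ≈ 4.182 > 0.7474, all λₙ > 0.
The n=1 mode decays slowest → dominates as t → ∞.
Asymptotic: φ ~ c₁ sin(πx/2.35) e^{-λ₁t} with decay rate λ₁ ≈ 3.435.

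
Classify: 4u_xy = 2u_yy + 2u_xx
Rewriting in standard form: -2u_xx + 4u_xy - 2u_yy = 0. Parabolic (discriminant = 0).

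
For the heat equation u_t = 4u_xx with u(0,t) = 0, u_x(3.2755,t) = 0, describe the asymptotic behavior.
u → 0. Heat escapes through the Dirichlet boundary.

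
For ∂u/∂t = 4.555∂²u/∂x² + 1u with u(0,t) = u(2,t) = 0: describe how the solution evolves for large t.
u → 0. Diffusion dominates reaction (r=1 < κπ²/L²≈11.24); solution decays.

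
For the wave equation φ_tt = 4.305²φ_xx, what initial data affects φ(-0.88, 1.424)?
Domain of dependence: [-7.01032, 5.25032]. Signals travel at speed 4.305, so data within |x - -0.88| ≤ 4.305·1.424 = 6.13032 can reach the point.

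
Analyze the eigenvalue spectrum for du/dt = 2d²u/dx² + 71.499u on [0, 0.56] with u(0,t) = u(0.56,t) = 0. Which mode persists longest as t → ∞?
Eigenvalues: λₙ = 2n²π²/0.56² - 71.499.
First three modes:
  n=1: λ₁ = 2π²/0.56² - 71.499 ≈ -8.555
  n=2: λ₂ = 8π²/0.56² - 71.499 ≈ 180.277
  n=3: λ₃ = 18π²/0.56² - 71.499 ≈ 494.996
Since 2π²/0.56² ≈ 62.944 < 71.499, λ₁ < 0.
The n=1 mode grows fastest (−λₙ is largest for n=1) → dominates.
Asymptotic: u ~ c₁ sin(πx/0.56) e^{8.555t} (exponential growth at rate −λ₁ ≈ 8.555).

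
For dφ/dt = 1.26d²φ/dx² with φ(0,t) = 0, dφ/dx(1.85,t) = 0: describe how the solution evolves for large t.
φ → 0. Heat escapes through the Dirichlet boundary.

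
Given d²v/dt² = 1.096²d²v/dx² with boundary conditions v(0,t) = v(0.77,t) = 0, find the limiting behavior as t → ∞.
v oscillates (no decay). Energy is conserved; the solution oscillates indefinitely as standing waves.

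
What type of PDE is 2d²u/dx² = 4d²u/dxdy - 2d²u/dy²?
Rewriting in standard form: 2d²u/dx² - 4d²u/dxdy + 2d²u/dy² = 0. With A = 2, B = -4, C = 2, the discriminant is 0. This is a parabolic PDE.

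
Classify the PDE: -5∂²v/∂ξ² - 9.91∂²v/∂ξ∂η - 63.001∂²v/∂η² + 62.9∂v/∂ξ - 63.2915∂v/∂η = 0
A = -5, B = -9.91, C = -63.001. Discriminant B² - 4AC = -1161.8119. Since -1161.8119 < 0, elliptic.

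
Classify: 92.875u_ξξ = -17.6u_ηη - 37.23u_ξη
Rewriting in standard form: 92.875u_ξξ + 37.23u_ξη + 17.6u_ηη = 0. Elliptic (discriminant = -5152.3271).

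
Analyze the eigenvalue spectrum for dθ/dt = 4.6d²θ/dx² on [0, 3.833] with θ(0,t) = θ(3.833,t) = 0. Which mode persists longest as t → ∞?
Eigenvalues: λₙ = 4.6n²π²/3.833².
First three modes:
  n=1: λ₁ = 4.6π²/3.833² ≈ 3.09
  n=2: λ₂ = 18.4π²/3.833² ≈ 12.361 (4× faster decay)
  n=3: λ₃ = 41.4π²/3.833² ≈ 27.811 (9× faster decay)
As t → ∞, higher modes decay exponentially faster. The n=1 mode dominates: θ ~ c₁ sin(πx/3.833) e^{-λ₁t}.
Decay rate: λ₁ = 4.6π²/3.833² ≈ 3.09.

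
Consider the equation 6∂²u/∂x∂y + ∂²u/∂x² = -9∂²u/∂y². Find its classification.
Rewriting in standard form: ∂²u/∂x² + 6∂²u/∂x∂y + 9∂²u/∂y² = 0. Parabolic. (A = 1, B = 6, C = 9 gives B² - 4AC = 0.)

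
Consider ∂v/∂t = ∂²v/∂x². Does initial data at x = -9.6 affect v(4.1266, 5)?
Yes, for any finite x. The heat equation has infinite propagation speed, so all initial data affects all points at any t > 0.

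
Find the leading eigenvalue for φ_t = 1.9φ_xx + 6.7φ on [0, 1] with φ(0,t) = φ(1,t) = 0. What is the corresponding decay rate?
Eigenvalues: λₙ = 1.9n²π²/1² - 6.7.
First three modes:
  n=1: λ₁ = 1.9π² - 6.7 ≈ 12.052
  n=2: λ₂ = 7.6π² - 6.7 ≈ 68.309
  n=3: λ₃ = 17.1π² - 6.7 ≈ 162.07
Since 1.9π² ≈ 18.752 > 6.7, all λₙ > 0.
The n=1 mode decays slowest → dominates as t → ∞.
Asymptotic: φ ~ c₁ sin(πx/1) e^{-λ₁t} with decay rate λ₁ ≈ 12.052.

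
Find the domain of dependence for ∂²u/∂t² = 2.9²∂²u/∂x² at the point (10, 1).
Domain of dependence: [7.1, 12.9]. Signals travel at speed 2.9, so data within |x - 10| ≤ 2.9·1 = 2.9 can reach the point.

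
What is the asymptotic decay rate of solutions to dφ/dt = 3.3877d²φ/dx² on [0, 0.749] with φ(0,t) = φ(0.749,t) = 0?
Eigenvalues: λₙ = 3.3877n²π²/0.749².
First three modes:
  n=1: λ₁ = 3.3877π²/0.749² ≈ 59.599
  n=2: λ₂ = 13.5508π²/0.749² ≈ 238.397 (4× faster decay)
  n=3: λ₃ = 30.4893π²/0.749² ≈ 536.394 (9× faster decay)
As t → ∞, higher modes decay exponentially faster. The n=1 mode dominates: φ ~ c₁ sin(πx/0.749) e^{-λ₁t}.
Decay rate: λ₁ = 3.3877π²/0.749² ≈ 59.599.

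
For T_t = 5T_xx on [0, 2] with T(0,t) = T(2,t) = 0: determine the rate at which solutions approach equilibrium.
Eigenvalues: λₙ = 5n²π²/2².
First three modes:
  n=1: λ₁ = 5π²/2² ≈ 12.337
  n=2: λ₂ = 20π²/2² ≈ 49.348 (4× faster decay)
  n=3: λ₃ = 45π²/2² ≈ 111.033 (9× faster decay)
As t → ∞, higher modes decay exponentially faster. The n=1 mode dominates: T ~ c₁ sin(πx/2) e^{-λ₁t}.
Decay rate: λ₁ = 5π²/2² ≈ 12.337.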